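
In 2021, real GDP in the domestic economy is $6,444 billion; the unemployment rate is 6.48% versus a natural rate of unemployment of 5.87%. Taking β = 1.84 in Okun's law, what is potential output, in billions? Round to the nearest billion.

Unemployment gap = 6.48 - 5.87 = 0.61 points, so output gap = -1.84 × 0.61 = -1.1224%.
Since Y = Y* × (1 + gap/100), Y* = 6444/0.988776 ≈ 6517 billion.

$6,517 billion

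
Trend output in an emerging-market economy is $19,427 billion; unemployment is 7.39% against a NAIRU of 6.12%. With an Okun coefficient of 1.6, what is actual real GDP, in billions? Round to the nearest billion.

Unemployment gap = 7.39 - 6.12 = 1.27 points, so the output gap is -1.6 × 1.27 = -2.032%.
Actual GDP = 19427 × (1 - 2.032/100) = 19427 × 0.97968 ≈ 19032 billion.

$19,032 billion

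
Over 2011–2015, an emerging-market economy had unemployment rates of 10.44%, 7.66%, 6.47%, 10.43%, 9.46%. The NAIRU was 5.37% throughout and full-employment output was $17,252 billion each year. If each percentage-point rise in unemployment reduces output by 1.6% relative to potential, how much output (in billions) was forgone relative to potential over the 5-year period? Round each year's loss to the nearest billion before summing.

$4,861 billion

Year 2011: gap = -1.6 × (10.44 - 5.37) = -8.112%, loss ≈ 17252 × 8.112/100 ≈ 1399.
Year 2012: gap = -1.6 × (7.66 - 5.37) = -3.664%, loss ≈ 17252 × 3.664/100 ≈ 632.
Year 2013: gap = -1.6 × (6.47 - 5.37) = -1.76%, loss ≈ 17252 × 1.76/100 ≈ 304.
Year 2014: gap = -1.6 × (10.43 - 5.37) = -8.096%, loss ≈ 17252 × 8.096/100 ≈ 1397.
Year 2015: gap = -1.6 × (9.46 - 5.37) = -6.544%, loss ≈ 17252 × 6.544/100 ≈ 1129.
Total lost output = 1399 + 632 + 304 + 1397 + 1129 = 4861 billion.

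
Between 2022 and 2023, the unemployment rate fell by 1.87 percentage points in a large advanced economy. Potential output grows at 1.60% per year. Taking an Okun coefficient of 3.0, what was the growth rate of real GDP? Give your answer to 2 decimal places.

Growth-rate Okun's law: g_Y = g_Y* - β × Δu.
g_Y = 1.60 - 3.0 × (-1.87) = 1.6 + 5.61 = 7.21%, i.e. 7.21% to 2 d.p.

7.21%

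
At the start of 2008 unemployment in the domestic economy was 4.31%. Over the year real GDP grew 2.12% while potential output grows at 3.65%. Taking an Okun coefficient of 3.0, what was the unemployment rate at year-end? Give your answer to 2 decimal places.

Growth-rate Okun's law: g_Y = g_Y* - β × Δu, so Δu = (g_Y* - g_Y)/β.
Δu = (3.65 - 2.12)/3.0 = 1.53/3.0 = 0.51 percentage points.
Year-end unemployment = 4.31 + 0.51 = 4.82%.

4.82%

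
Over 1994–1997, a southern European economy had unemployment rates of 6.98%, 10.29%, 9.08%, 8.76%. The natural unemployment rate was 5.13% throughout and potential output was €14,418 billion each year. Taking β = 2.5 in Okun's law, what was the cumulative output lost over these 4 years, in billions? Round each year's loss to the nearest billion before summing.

€5,259 billion

Year 1994: gap = -2.5 × (6.98 - 5.13) = -4.625%, loss ≈ 14418 × 4.625/100 ≈ 667.
Year 1995: gap = -2.5 × (10.29 - 5.13) = -12.9%, loss ≈ 14418 × 12.9/100 ≈ 1860.
Year 1996: gap = -2.5 × (9.08 - 5.13) = -9.875%, loss ≈ 14418 × 9.875/100 ≈ 1424.
Year 1997: gap = -2.5 × (8.76 - 5.13) = -9.075%, loss ≈ 14418 × 9.075/100 ≈ 1308.
Total lost output = 667 + 1860 + 1424 + 1308 = 5259 billion.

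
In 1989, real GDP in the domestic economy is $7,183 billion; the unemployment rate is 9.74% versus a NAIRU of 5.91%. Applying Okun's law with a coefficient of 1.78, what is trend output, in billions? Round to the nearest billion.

$7,709 billion

Unemployment gap = 9.74 - 5.91 = 3.83 points, so output gap = -1.78 × 3.83 = -6.8174%.
Since Y = Y* × (1 + gap/100), Y* = 7183/0.931826 ≈ 7709 billion.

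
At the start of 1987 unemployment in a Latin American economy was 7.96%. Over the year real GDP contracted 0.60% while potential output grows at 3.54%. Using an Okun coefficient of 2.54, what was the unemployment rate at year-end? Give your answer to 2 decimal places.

Growth-rate Okun's law: g_Y = g_Y* - β × Δu, so Δu = (g_Y* - g_Y)/β.
Δu = (3.54 + 0.6)/2.54 = 4.14/2.54 = 1.63 percentage points.
Year-end unemployment = 7.96 + 1.63 = 9.59%.

9.59%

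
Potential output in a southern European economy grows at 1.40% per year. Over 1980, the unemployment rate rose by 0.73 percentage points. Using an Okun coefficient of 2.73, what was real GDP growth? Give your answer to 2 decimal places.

-0.59%

Growth-rate Okun's law: g_Y = g_Y* - β × Δu.
g_Y = 1.40 - 2.73 × (0.73) = 1.4 - 1.9929 = -0.5929%, i.e. -0.59% to 2 d.p.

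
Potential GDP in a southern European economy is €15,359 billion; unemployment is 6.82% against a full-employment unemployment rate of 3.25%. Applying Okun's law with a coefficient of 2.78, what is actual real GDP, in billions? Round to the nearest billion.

€13,835 billion

Unemployment gap = 6.82 - 3.25 = 3.57 points, so the output gap is -2.78 × 3.57 = -9.9246%.
Actual GDP = 15359 × (1 - 9.9246/100) = 15359 × 0.900754 ≈ 13835 billion.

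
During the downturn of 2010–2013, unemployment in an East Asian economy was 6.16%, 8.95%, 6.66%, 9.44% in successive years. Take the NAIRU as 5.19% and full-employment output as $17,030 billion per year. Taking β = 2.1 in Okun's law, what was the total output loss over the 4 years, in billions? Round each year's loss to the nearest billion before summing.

$3,738 billion

Year 2010: gap = -2.1 × (6.16 - 5.19) = -2.037%, loss ≈ 17030 × 2.037/100 ≈ 347.
Year 2011: gap = -2.1 × (8.95 - 5.19) = -7.896%, loss ≈ 17030 × 7.896/100 ≈ 1345.
Year 2012: gap = -2.1 × (6.66 - 5.19) = -3.087%, loss ≈ 17030 × 3.087/100 ≈ 526.
Year 2013: gap = -2.1 × (9.44 - 5.19) = -8.925%, loss ≈ 17030 × 8.925/100 ≈ 1520.
Total lost output = 347 + 1345 + 526 + 1520 = 3738 billion.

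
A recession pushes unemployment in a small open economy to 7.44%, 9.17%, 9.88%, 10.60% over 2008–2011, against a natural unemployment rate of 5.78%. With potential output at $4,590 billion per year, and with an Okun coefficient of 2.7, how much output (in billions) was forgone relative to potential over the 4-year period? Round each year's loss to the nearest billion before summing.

$1,731 billion

Year 2008: gap = -2.7 × (7.44 - 5.78) = -4.482%, loss ≈ 4590 × 4.482/100 ≈ 206.
Year 2009: gap = -2.7 × (9.17 - 5.78) = -9.153%, loss ≈ 4590 × 9.153/100 ≈ 420.
Year 2010: gap = -2.7 × (9.88 - 5.78) = -11.07%, loss ≈ 4590 × 11.07/100 ≈ 508.
Year 2011: gap = -2.7 × (10.6 - 5.78) = -13.014%, loss ≈ 4590 × 13.014/100 ≈ 597.
Total lost output = 206 + 420 + 508 + 597 = 1731 billion.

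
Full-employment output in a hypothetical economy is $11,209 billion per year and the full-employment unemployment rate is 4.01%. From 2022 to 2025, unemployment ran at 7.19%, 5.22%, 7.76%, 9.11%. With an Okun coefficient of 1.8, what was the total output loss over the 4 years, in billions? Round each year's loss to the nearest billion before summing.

Year 2022: gap = -1.8 × (7.19 - 4.01) = -5.724%, loss ≈ 11209 × 5.724/100 ≈ 642.
Year 2023: gap = -1.8 × (5.22 - 4.01) = -2.178%, loss ≈ 11209 × 2.178/100 ≈ 244.
Year 2024: gap = -1.8 × (7.76 - 4.01) = -6.75%, loss ≈ 11209 × 6.75/100 ≈ 757.
Year 2025: gap = -1.8 × (9.11 - 4.01) = -9.18%, loss ≈ 11209 × 9.18/100 ≈ 1029.
Total lost output = 642 + 244 + 757 + 1029 = 2672 billion.

$2,672 billion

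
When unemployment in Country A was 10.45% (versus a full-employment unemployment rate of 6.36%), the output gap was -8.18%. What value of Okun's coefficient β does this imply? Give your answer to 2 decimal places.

Okun's law: output gap = -β × (u - u*).
-8.18 = -β × (10.45 - 6.36) = -β × 4.09, so β = 8.18/4.09 = 2.00.

β ≈ 2.00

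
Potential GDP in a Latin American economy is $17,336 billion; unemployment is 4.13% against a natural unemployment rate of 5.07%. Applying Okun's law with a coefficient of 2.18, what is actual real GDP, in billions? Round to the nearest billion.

Unemployment gap = 4.13 - 5.07 = -0.94 points, so the output gap is -2.18 × (-0.94) = 2.0492%.
Actual GDP = 17336 × (1 + 2.0492/100) = 17336 × 1.020492 ≈ 17691 billion.

$17,691 billion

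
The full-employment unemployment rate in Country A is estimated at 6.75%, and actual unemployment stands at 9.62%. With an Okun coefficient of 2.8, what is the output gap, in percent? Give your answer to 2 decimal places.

-8.04%

The unemployment gap is 9.62 - 6.75 = 2.87 percentage points.
Okun's law gives an output gap of -2.8 × 2.87 = -8.036%, i.e. 8.04% below potential.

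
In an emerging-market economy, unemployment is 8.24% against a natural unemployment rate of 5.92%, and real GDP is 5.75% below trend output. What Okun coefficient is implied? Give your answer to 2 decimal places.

Okun's law: output gap = -β × (u - u*).
-5.75 = -β × (8.24 - 5.92) = -β × 2.32, so β = 5.75/2.32 = 2.48.

β ≈ 2.48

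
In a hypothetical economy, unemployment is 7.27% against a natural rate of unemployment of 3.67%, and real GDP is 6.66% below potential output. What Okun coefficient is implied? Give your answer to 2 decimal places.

Okun's law: output gap = -β × (u - u*).
-6.66 = -β × (7.27 - 3.67) = -β × 3.6, so β = 6.66/3.6 = 1.85.

β ≈ 1.85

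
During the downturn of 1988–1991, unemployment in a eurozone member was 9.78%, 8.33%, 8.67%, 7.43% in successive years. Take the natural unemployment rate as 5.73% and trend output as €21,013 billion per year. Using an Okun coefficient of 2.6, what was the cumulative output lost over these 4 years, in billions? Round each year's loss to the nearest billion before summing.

€6,168 billion

Year 1988: gap = -2.6 × (9.78 - 5.73) = -10.53%, loss ≈ 21013 × 10.53/100 ≈ 2213.
Year 1989: gap = -2.6 × (8.33 - 5.73) = -6.76%, loss ≈ 21013 × 6.76/100 ≈ 1420.
Year 1990: gap = -2.6 × (8.67 - 5.73) = -7.644%, loss ≈ 21013 × 7.644/100 ≈ 1606.
Year 1991: gap = -2.6 × (7.43 - 5.73) = -4.42%, loss ≈ 21013 × 4.42/100 ≈ 929.
Total lost output = 2213 + 1420 + 1606 + 929 = 6168 billion.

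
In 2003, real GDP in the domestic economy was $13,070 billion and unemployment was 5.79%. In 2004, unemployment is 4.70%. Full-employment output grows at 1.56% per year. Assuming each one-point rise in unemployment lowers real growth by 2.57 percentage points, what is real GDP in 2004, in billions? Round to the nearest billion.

$13,640 billion

Δu = 4.7 - 5.79 = -1.09 points.
Okun's law (growth form): g_Y = g_Y* - β × Δu = 1.56 - 2.57 × (-1.09) = 1.56 + 2.8013 = 4.3613%.
Real GDP in the next year = 13070 × (1 + 4.3613/100) = 13070 × 1.043613 ≈ 13640 billion.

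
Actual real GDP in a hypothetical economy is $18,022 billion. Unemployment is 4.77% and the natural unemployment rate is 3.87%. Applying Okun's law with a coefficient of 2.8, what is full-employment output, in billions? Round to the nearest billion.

$18,488 billion

Unemployment gap = 4.77 - 3.87 = 0.9 points, so output gap = -2.8 × 0.9 = -2.52%.
Since Y = Y* × (1 + gap/100), Y* = 18022/0.9748 ≈ 18488 billion.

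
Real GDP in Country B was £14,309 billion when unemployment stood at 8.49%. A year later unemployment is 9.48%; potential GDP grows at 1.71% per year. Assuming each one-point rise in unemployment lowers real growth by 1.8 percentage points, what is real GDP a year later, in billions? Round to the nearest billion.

£14,299 billion

Δu = 9.48 - 8.49 = 0.99 points.
Okun's law (growth form): g_Y = g_Y* - β × Δu = 1.71 - 1.8 × (0.99) = 1.71 - 1.782 = -0.072%.
Real GDP in the next year = 14309 × (1 - 0.072/100) = 14309 × 0.99928 ≈ 14299 billion.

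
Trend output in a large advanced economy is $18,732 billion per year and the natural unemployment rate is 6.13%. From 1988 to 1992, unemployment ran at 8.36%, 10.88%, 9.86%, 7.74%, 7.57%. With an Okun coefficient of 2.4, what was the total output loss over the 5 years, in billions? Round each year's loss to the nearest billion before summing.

$6,186 billion

Year 1988: gap = -2.4 × (8.36 - 6.13) = -5.352%, loss ≈ 18732 × 5.352/100 ≈ 1003.
Year 1989: gap = -2.4 × (10.88 - 6.13) = -11.4%, loss ≈ 18732 × 11.4/100 ≈ 2135.
Year 1990: gap = -2.4 × (9.86 - 6.13) = -8.952%, loss ≈ 18732 × 8.952/100 ≈ 1677.
Year 1991: gap = -2.4 × (7.74 - 6.13) = -3.864%, loss ≈ 18732 × 3.864/100 ≈ 724.
Year 1992: gap = -2.4 × (7.57 - 6.13) = -3.456%, loss ≈ 18732 × 3.456/100 ≈ 647.
Total lost output = 1003 + 2135 + 1677 + 724 + 647 = 6186 billion.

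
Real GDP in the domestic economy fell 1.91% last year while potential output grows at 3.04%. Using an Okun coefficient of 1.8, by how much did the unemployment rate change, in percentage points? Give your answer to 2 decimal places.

2.75 percentage points

Growth-rate Okun's law: g_Y = g_Y* - β × Δu, so Δu = (g_Y* - g_Y)/β.
Δu = (3.04 + 1.91)/1.8 = 4.95/1.8 = 2.75 percentage points.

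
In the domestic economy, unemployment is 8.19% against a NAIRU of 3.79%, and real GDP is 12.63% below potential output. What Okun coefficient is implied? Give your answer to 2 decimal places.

Okun's law: output gap = -β × (u - u*).
-12.63 = -β × (8.19 - 3.79) = -β × 4.4, so β = 12.63/4.4 = 2.87.

β ≈ 2.87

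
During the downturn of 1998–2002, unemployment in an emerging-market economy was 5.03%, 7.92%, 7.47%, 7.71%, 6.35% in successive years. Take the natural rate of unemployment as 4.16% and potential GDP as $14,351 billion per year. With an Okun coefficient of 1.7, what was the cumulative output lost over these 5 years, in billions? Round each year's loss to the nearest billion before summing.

Year 1998: gap = -1.7 × (5.03 - 4.16) = -1.479%, loss ≈ 14351 × 1.479/100 ≈ 212.
Year 1999: gap = -1.7 × (7.92 - 4.16) = -6.392%, loss ≈ 14351 × 6.392/100 ≈ 917.
Year 2000: gap = -1.7 × (7.47 - 4.16) = -5.627%, loss ≈ 14351 × 5.627/100 ≈ 808.
Year 2001: gap = -1.7 × (7.71 - 4.16) = -6.035%, loss ≈ 14351 × 6.035/100 ≈ 866.
Year 2002: gap = -1.7 × (6.35 - 4.16) = -3.723%, loss ≈ 14351 × 3.723/100 ≈ 534.
Total lost output = 212 + 917 + 808 + 866 + 534 = 3337 billion.

$3,337 billion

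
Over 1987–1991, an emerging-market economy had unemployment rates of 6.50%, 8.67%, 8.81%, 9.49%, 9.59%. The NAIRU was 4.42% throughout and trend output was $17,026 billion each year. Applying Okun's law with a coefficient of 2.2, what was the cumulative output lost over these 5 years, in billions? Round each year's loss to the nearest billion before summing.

$7,851 billion

Year 1987: gap = -2.2 × (6.5 - 4.42) = -4.576%, loss ≈ 17026 × 4.576/100 ≈ 779.
Year 1988: gap = -2.2 × (8.67 - 4.42) = -9.35%, loss ≈ 17026 × 9.35/100 ≈ 1592.
Year 1989: gap = -2.2 × (8.81 - 4.42) = -9.658%, loss ≈ 17026 × 9.658/100 ≈ 1644.
Year 1990: gap = -2.2 × (9.49 - 4.42) = -11.154%, loss ≈ 17026 × 11.154/100 ≈ 1899.
Year 1991: gap = -2.2 × (9.59 - 4.42) = -11.374%, loss ≈ 17026 × 11.374/100 ≈ 1937.
Total lost output = 779 + 1592 + 1644 + 1899 + 1937 = 7851 billion.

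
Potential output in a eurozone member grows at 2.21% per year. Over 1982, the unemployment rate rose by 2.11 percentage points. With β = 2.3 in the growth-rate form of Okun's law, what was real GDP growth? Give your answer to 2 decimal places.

Growth-rate Okun's law: g_Y = g_Y* - β × Δu.
g_Y = 2.21 - 2.3 × (2.11) = 2.21 - 4.853 = -2.643%, i.e. -2.64% to 2 d.p.

-2.64%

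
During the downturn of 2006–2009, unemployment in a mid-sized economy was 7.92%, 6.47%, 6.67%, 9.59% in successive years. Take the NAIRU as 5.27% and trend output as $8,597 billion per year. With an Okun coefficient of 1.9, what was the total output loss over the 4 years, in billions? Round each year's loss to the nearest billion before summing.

$1,564 billion

Year 2006: gap = -1.9 × (7.92 - 5.27) = -5.035%, loss ≈ 8597 × 5.035/100 ≈ 433.
Year 2007: gap = -1.9 × (6.47 - 5.27) = -2.28%, loss ≈ 8597 × 2.28/100 ≈ 196.
Year 2008: gap = -1.9 × (6.67 - 5.27) = -2.66%, loss ≈ 8597 × 2.66/100 ≈ 229.
Year 2009: gap = -1.9 × (9.59 - 5.27) = -8.208%, loss ≈ 8597 × 8.208/100 ≈ 706.
Total lost output = 433 + 196 + 229 + 706 = 1564 billion.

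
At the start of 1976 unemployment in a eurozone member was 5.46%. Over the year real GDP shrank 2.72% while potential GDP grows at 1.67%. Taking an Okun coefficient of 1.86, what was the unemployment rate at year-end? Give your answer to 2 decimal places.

7.82%

Growth-rate Okun's law: g_Y = g_Y* - β × Δu, so Δu = (g_Y* - g_Y)/β.
Δu = (1.67 + 2.72)/1.86 = 4.39/1.86 = 2.36 percentage points.
Year-end unemployment = 5.46 + 2.36 = 7.82%.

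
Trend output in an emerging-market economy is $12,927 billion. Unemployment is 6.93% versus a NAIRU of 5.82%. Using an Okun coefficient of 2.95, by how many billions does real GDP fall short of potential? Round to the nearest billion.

Output gap = -2.95 × (6.93 - 5.82) = -2.95 × 1.11 = -3.2745%.
Actual GDP ≈ 12927 × 0.967255 ≈ 12504 billion, so the shortfall is 12927 - 12504 = 423 billion.

$423 billion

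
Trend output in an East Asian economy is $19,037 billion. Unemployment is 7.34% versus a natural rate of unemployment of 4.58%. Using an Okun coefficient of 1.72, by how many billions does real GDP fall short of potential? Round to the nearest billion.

Output gap = -1.72 × (7.34 - 4.58) = -1.72 × 2.76 = -4.7472%.
Actual GDP ≈ 19037 × 0.952528 ≈ 18133 billion, so the shortfall is 19037 - 18133 = 904 billion.

$904 billion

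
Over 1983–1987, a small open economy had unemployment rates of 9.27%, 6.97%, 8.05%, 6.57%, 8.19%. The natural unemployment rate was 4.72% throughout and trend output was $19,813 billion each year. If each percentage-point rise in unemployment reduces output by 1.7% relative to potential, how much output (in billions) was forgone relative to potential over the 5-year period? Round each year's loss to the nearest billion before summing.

Year 1983: gap = -1.7 × (9.27 - 4.72) = -7.735%, loss ≈ 19813 × 7.735/100 ≈ 1533.
Year 1984: gap = -1.7 × (6.97 - 4.72) = -3.825%, loss ≈ 19813 × 3.825/100 ≈ 758.
Year 1985: gap = -1.7 × (8.05 - 4.72) = -5.661%, loss ≈ 19813 × 5.661/100 ≈ 1122.
Year 1986: gap = -1.7 × (6.57 - 4.72) = -3.145%, loss ≈ 19813 × 3.145/100 ≈ 623.
Year 1987: gap = -1.7 × (8.19 - 4.72) = -5.899%, loss ≈ 19813 × 5.899/100 ≈ 1169.
Total lost output = 1533 + 758 + 1122 + 623 + 1169 = 5205 billion.

$5,205 billion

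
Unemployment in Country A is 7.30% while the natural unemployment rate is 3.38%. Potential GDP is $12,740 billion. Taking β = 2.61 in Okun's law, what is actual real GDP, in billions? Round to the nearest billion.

Unemployment gap = 7.3 - 3.38 = 3.92 points, so the output gap is -2.61 × 3.92 = -10.2312%.
Actual GDP = 12740 × (1 - 10.2312/100) = 12740 × 0.897688 ≈ 11437 billion.

$11,437 billion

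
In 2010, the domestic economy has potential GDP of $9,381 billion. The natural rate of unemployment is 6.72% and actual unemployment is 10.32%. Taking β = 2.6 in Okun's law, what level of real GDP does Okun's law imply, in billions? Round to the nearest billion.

$8,503 billion

Unemployment gap = 10.32 - 6.72 = 3.6 points, so the output gap is -2.6 × 3.6 = -9.36%.
Actual GDP = 9381 × (1 - 9.36/100) = 9381 × 0.9064 ≈ 8503 billion.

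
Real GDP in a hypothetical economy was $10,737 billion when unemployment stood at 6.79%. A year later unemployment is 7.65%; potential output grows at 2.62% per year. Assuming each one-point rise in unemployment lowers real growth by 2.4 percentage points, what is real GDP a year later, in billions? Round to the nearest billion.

Δu = 7.65 - 6.79 = 0.86 points.
Okun's law (growth form): g_Y = g_Y* - β × Δu = 2.62 - 2.4 × (0.86) = 2.62 - 2.064 = 0.556%.
Real GDP in the next year = 10737 × (1 + 0.556/100) = 10737 × 1.00556 ≈ 10797 billion.

$10,797 billion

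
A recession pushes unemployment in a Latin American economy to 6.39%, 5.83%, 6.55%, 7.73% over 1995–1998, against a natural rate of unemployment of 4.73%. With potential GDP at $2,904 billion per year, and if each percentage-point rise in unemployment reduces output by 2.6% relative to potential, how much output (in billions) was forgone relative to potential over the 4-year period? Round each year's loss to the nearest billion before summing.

$572 billion

Year 1995: gap = -2.6 × (6.39 - 4.73) = -4.316%, loss ≈ 2904 × 4.316/100 ≈ 125.
Year 1996: gap = -2.6 × (5.83 - 4.73) = -2.86%, loss ≈ 2904 × 2.86/100 ≈ 83.
Year 1997: gap = -2.6 × (6.55 - 4.73) = -4.732%, loss ≈ 2904 × 4.732/100 ≈ 137.
Year 1998: gap = -2.6 × (7.73 - 4.73) = -7.8%, loss ≈ 2904 × 7.8/100 ≈ 227.
Total lost output = 125 + 83 + 137 + 227 = 572 billion.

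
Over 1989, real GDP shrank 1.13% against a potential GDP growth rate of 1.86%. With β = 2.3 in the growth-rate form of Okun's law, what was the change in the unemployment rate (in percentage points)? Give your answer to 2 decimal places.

Growth-rate Okun's law: g_Y = g_Y* - β × Δu, so Δu = (g_Y* - g_Y)/β.
Δu = (1.86 + 1.13)/2.3 = 2.99/2.3 = 1.30 percentage points.

1.30 percentage points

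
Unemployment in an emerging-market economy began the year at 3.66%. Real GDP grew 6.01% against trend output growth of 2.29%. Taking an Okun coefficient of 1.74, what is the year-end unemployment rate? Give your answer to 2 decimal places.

Growth-rate Okun's law: g_Y = g_Y* - β × Δu, so Δu = (g_Y* - g_Y)/β.
Δu = (2.29 - 6.01)/1.74 = -3.72/1.74 = -2.14 percentage points.
Year-end unemployment = 3.66 - 2.14 = 1.52%.

1.52%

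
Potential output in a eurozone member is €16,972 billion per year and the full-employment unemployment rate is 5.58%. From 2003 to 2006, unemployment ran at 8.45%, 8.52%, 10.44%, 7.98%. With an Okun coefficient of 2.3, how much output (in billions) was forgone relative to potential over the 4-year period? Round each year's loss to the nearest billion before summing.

Year 2003: gap = -2.3 × (8.45 - 5.58) = -6.601%, loss ≈ 16972 × 6.601/100 ≈ 1120.
Year 2004: gap = -2.3 × (8.52 - 5.58) = -6.762%, loss ≈ 16972 × 6.762/100 ≈ 1148.
Year 2005: gap = -2.3 × (10.44 - 5.58) = -11.178%, loss ≈ 16972 × 11.178/100 ≈ 1897.
Year 2006: gap = -2.3 × (7.98 - 5.58) = -5.52%, loss ≈ 16972 × 5.52/100 ≈ 937.
Total lost output = 1120 + 1148 + 1897 + 937 = 5102 billion.

€5,102 billion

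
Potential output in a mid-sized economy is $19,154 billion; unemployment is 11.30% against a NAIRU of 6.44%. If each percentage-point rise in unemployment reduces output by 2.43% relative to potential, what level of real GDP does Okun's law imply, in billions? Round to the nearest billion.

Unemployment gap = 11.3 - 6.44 = 4.86 points, so the output gap is -2.43 × 4.86 = -11.8098%.
Actual GDP = 19154 × (1 - 11.8098/100) = 19154 × 0.881902 ≈ 16892 billion.

$16,892 billion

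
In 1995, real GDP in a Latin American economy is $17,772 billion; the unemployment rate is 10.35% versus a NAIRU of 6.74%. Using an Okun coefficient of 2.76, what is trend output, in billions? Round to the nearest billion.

$19,739 billion

Unemployment gap = 10.35 - 6.74 = 3.61 points, so output gap = -2.76 × 3.61 = -9.9636%.
Since Y = Y* × (1 + gap/100), Y* = 17772/0.900364 ≈ 19739 billion.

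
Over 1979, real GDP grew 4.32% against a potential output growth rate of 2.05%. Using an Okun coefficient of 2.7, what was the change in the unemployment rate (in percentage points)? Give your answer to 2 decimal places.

Growth-rate Okun's law: g_Y = g_Y* - β × Δu, so Δu = (g_Y* - g_Y)/β.
Δu = (2.05 - 4.32)/2.7 = -2.27/2.7 = -0.84 percentage points.

-0.84 percentage points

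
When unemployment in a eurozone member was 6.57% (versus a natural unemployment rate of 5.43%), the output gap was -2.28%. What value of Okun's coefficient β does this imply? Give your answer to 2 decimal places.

β ≈ 2.00

Okun's law: output gap = -β × (u - u*).
-2.28 = -β × (6.57 - 5.43) = -β × 1.14, so β = 2.28/1.14 = 2.00.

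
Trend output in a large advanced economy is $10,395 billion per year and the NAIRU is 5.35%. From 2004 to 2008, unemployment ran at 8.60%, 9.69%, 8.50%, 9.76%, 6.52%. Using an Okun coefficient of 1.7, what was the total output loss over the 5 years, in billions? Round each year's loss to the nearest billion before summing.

Year 2004: gap = -1.7 × (8.6 - 5.35) = -5.525%, loss ≈ 10395 × 5.525/100 ≈ 574.
Year 2005: gap = -1.7 × (9.69 - 5.35) = -7.378%, loss ≈ 10395 × 7.378/100 ≈ 767.
Year 2006: gap = -1.7 × (8.5 - 5.35) = -5.355%, loss ≈ 10395 × 5.355/100 ≈ 557.
Year 2007: gap = -1.7 × (9.76 - 5.35) = -7.497%, loss ≈ 10395 × 7.497/100 ≈ 779.
Year 2008: gap = -1.7 × (6.52 - 5.35) = -1.989%, loss ≈ 10395 × 1.989/100 ≈ 207.
Total lost output = 574 + 767 + 557 + 779 + 207 = 2884 billion.

$2,884 billion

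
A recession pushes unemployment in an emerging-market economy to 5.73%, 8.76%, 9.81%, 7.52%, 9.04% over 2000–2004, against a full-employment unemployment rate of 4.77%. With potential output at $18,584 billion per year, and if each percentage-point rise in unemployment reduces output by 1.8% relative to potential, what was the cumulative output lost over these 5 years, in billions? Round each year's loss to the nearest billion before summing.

$5,690 billion

Year 2000: gap = -1.8 × (5.73 - 4.77) = -1.728%, loss ≈ 18584 × 1.728/100 ≈ 321.
Year 2001: gap = -1.8 × (8.76 - 4.77) = -7.182%, loss ≈ 18584 × 7.182/100 ≈ 1335.
Year 2002: gap = -1.8 × (9.81 - 4.77) = -9.072%, loss ≈ 18584 × 9.072/100 ≈ 1686.
Year 2003: gap = -1.8 × (7.52 - 4.77) = -4.95%, loss ≈ 18584 × 4.95/100 ≈ 920.
Year 2004: gap = -1.8 × (9.04 - 4.77) = -7.686%, loss ≈ 18584 × 7.686/100 ≈ 1428.
Total lost output = 321 + 1335 + 1686 + 920 + 1428 = 5690 billion.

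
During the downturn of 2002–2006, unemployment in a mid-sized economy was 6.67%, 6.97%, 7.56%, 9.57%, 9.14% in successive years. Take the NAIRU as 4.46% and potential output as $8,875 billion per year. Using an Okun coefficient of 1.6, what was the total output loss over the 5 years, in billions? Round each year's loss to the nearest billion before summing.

$2,501 billion

Year 2002: gap = -1.6 × (6.67 - 4.46) = -3.536%, loss ≈ 8875 × 3.536/100 ≈ 314.
Year 2003: gap = -1.6 × (6.97 - 4.46) = -4.016%, loss ≈ 8875 × 4.016/100 ≈ 356.
Year 2004: gap = -1.6 × (7.56 - 4.46) = -4.96%, loss ≈ 8875 × 4.96/100 ≈ 440.
Year 2005: gap = -1.6 × (9.57 - 4.46) = -8.176%, loss ≈ 8875 × 8.176/100 ≈ 726.
Year 2006: gap = -1.6 × (9.14 - 4.46) = -7.488%, loss ≈ 8875 × 7.488/100 ≈ 665.
Total lost output = 314 + 356 + 440 + 726 + 665 = 2501 billion.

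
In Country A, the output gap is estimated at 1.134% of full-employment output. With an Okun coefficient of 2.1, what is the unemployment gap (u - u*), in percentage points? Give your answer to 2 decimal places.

-0.54 percentage points

Okun's law: output gap = -β × (u - u*), so u - u* = -(output gap)/β.
u - u* = -(1.134)/2.1 = -0.54 percentage points.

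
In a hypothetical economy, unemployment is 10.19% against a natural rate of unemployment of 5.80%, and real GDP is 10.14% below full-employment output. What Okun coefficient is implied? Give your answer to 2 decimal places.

Okun's law: output gap = -β × (u - u*).
-10.14 = -β × (10.19 - 5.8) = -β × 4.39, so β = 10.14/4.39 = 2.31.

β ≈ 2.31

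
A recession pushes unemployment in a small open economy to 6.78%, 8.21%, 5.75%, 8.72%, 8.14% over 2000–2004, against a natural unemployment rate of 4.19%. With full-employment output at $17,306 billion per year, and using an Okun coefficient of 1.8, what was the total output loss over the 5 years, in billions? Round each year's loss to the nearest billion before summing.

$5,186 billion

Year 2000: gap = -1.8 × (6.78 - 4.19) = -4.662%, loss ≈ 17306 × 4.662/100 ≈ 807.
Year 2001: gap = -1.8 × (8.21 - 4.19) = -7.236%, loss ≈ 17306 × 7.236/100 ≈ 1252.
Year 2002: gap = -1.8 × (5.75 - 4.19) = -2.808%, loss ≈ 17306 × 2.808/100 ≈ 486.
Year 2003: gap = -1.8 × (8.72 - 4.19) = -8.154%, loss ≈ 17306 × 8.154/100 ≈ 1411.
Year 2004: gap = -1.8 × (8.14 - 4.19) = -7.11%, loss ≈ 17306 × 7.11/100 ≈ 1230.
Total lost output = 807 + 1252 + 486 + 1411 + 1230 = 5186 billion.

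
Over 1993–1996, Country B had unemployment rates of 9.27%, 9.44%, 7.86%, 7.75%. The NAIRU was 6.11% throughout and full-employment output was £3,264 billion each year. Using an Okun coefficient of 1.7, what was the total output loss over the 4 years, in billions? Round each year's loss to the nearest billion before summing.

£548 billion

Year 1993: gap = -1.7 × (9.27 - 6.11) = -5.372%, loss ≈ 3264 × 5.372/100 ≈ 175.
Year 1994: gap = -1.7 × (9.44 - 6.11) = -5.661%, loss ≈ 3264 × 5.661/100 ≈ 185.
Year 1995: gap = -1.7 × (7.86 - 6.11) = -2.975%, loss ≈ 3264 × 2.975/100 ≈ 97.
Year 1996: gap = -1.7 × (7.75 - 6.11) = -2.788%, loss ≈ 3264 × 2.788/100 ≈ 91.
Total lost output = 175 + 185 + 97 + 91 = 548 billion.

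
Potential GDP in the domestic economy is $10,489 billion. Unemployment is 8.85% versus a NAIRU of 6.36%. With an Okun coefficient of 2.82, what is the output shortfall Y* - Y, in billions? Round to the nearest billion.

Output gap = -2.82 × (8.85 - 6.36) = -2.82 × 2.49 = -7.0218%.
Actual GDP ≈ 10489 × 0.929782 ≈ 9752 billion, so the shortfall is 10489 - 9752 = 737 billion.

$737 billion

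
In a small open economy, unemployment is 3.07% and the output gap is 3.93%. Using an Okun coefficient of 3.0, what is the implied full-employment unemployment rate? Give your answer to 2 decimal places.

From Okun's law, u - u* = -(output gap)/β = -(3.93)/3.0 = -1.31 points.
So u* = 3.07 + 1.31 = 4.38%.

4.38%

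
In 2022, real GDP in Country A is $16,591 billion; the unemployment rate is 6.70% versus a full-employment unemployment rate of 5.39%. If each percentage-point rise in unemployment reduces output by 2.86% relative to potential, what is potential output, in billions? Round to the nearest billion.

$17,237 billion

Unemployment gap = 6.7 - 5.39 = 1.31 points, so output gap = -2.86 × 1.31 = -3.7466%.
Since Y = Y* × (1 + gap/100), Y* = 16591/0.962534 ≈ 17237 billion.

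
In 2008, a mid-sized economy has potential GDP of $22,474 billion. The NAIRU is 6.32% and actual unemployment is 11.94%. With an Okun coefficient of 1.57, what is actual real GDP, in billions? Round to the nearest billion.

$20,491 billion

Unemployment gap = 11.94 - 6.32 = 5.62 points, so the output gap is -1.57 × 5.62 = -8.8234%.
Actual GDP = 22474 × (1 - 8.8234/100) = 22474 × 0.911766 ≈ 20491 billion.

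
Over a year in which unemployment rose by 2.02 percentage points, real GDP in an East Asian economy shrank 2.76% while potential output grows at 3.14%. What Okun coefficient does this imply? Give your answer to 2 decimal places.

β ≈ 2.92

Growth form: g_Y = g_Y* - β × Δu, so β = (g_Y* - g_Y)/Δu.
β = (3.14 + 2.76)/2.02 = 5.9/2.02 = 2.92.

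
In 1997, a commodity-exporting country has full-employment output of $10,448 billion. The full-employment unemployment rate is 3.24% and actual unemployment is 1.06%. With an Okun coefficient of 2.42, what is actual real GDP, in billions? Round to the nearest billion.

$10,999 billion

Unemployment gap = 1.06 - 3.24 = -2.18 points, so the output gap is -2.42 × (-2.18) = 5.2756%.
Actual GDP = 10448 × (1 + 5.2756/100) = 10448 × 1.052756 ≈ 10999 billion.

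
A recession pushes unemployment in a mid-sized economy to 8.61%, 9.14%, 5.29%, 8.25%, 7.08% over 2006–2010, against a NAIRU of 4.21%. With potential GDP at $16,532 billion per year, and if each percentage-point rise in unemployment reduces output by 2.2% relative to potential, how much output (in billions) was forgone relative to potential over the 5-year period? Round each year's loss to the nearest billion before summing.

$6,299 billion

Year 2006: gap = -2.2 × (8.61 - 4.21) = -9.68%, loss ≈ 16532 × 9.68/100 ≈ 1600.
Year 2007: gap = -2.2 × (9.14 - 4.21) = -10.846%, loss ≈ 16532 × 10.846/100 ≈ 1793.
Year 2008: gap = -2.2 × (5.29 - 4.21) = -2.376%, loss ≈ 16532 × 2.376/100 ≈ 393.
Year 2009: gap = -2.2 × (8.25 - 4.21) = -8.888%, loss ≈ 16532 × 8.888/100 ≈ 1469.
Year 2010: gap = -2.2 × (7.08 - 4.21) = -6.314%, loss ≈ 16532 × 6.314/100 ≈ 1044.
Total lost output = 1600 + 1793 + 393 + 1469 + 1044 = 6299 billion.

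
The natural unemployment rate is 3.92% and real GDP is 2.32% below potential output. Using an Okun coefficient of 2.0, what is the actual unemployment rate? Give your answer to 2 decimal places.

From Okun's law, u - u* = -(output gap)/β = -(-2.32)/2.0 = 1.16 points.
So u = 3.92 + 1.16 = 5.08%.

5.08%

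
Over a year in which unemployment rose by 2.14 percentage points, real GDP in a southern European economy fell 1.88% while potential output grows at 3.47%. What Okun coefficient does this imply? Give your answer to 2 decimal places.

β ≈ 2.50

Growth form: g_Y = g_Y* - β × Δu, so β = (g_Y* - g_Y)/Δu.
β = (3.47 + 1.88)/2.14 = 5.35/2.14 = 2.50.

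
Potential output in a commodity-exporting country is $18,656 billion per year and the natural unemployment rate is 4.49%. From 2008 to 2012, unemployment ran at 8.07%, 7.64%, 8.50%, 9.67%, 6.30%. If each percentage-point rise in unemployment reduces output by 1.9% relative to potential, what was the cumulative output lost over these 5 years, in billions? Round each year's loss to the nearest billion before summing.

Year 2008: gap = -1.9 × (8.07 - 4.49) = -6.802%, loss ≈ 18656 × 6.802/100 ≈ 1269.
Year 2009: gap = -1.9 × (7.64 - 4.49) = -5.985%, loss ≈ 18656 × 5.985/100 ≈ 1117.
Year 2010: gap = -1.9 × (8.5 - 4.49) = -7.619%, loss ≈ 18656 × 7.619/100 ≈ 1421.
Year 2011: gap = -1.9 × (9.67 - 4.49) = -9.842%, loss ≈ 18656 × 9.842/100 ≈ 1836.
Year 2012: gap = -1.9 × (6.3 - 4.49) = -3.439%, loss ≈ 18656 × 3.439/100 ≈ 642.
Total lost output = 1269 + 1117 + 1421 + 1836 + 642 = 6285 billion.

$6,285 billion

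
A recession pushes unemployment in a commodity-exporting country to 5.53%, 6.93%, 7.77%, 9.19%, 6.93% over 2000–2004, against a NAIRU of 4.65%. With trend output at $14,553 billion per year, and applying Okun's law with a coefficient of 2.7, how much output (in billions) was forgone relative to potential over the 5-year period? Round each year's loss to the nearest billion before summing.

Year 2000: gap = -2.7 × (5.53 - 4.65) = -2.376%, loss ≈ 14553 × 2.376/100 ≈ 346.
Year 2001: gap = -2.7 × (6.93 - 4.65) = -6.156%, loss ≈ 14553 × 6.156/100 ≈ 896.
Year 2002: gap = -2.7 × (7.77 - 4.65) = -8.424%, loss ≈ 14553 × 8.424/100 ≈ 1226.
Year 2003: gap = -2.7 × (9.19 - 4.65) = -12.258%, loss ≈ 14553 × 12.258/100 ≈ 1784.
Year 2004: gap = -2.7 × (6.93 - 4.65) = -6.156%, loss ≈ 14553 × 6.156/100 ≈ 896.
Total lost output = 346 + 896 + 1226 + 1784 + 896 = 5148 billion.

$5,148 billion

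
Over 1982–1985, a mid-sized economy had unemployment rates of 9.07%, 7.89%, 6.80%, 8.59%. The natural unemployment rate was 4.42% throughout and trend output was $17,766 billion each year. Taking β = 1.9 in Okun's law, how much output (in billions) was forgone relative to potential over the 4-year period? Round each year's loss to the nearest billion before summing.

Year 1982: gap = -1.9 × (9.07 - 4.42) = -8.835%, loss ≈ 17766 × 8.835/100 ≈ 1570.
Year 1983: gap = -1.9 × (7.89 - 4.42) = -6.593%, loss ≈ 17766 × 6.593/100 ≈ 1171.
Year 1984: gap = -1.9 × (6.8 - 4.42) = -4.522%, loss ≈ 17766 × 4.522/100 ≈ 803.
Year 1985: gap = -1.9 × (8.59 - 4.42) = -7.923%, loss ≈ 17766 × 7.923/100 ≈ 1408.
Total lost output = 1570 + 1171 + 803 + 1408 = 4952 billion.

$4,952 billion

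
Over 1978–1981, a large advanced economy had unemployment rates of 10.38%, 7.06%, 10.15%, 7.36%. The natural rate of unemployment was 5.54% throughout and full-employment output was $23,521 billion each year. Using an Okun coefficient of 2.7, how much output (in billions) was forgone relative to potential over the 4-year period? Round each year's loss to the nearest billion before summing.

Year 1978: gap = -2.7 × (10.38 - 5.54) = -13.068%, loss ≈ 23521 × 13.068/100 ≈ 3074.
Year 1979: gap = -2.7 × (7.06 - 5.54) = -4.104%, loss ≈ 23521 × 4.104/100 ≈ 965.
Year 1980: gap = -2.7 × (10.15 - 5.54) = -12.447%, loss ≈ 23521 × 12.447/100 ≈ 2928.
Year 1981: gap = -2.7 × (7.36 - 5.54) = -4.914%, loss ≈ 23521 × 4.914/100 ≈ 1156.
Total lost output = 3074 + 965 + 2928 + 1156 = 8123 billion.

$8,123 billion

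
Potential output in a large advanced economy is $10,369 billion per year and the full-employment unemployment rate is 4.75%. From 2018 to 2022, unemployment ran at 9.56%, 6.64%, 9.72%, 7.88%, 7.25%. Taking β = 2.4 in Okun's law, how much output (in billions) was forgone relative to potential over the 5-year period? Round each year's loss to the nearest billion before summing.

Year 2018: gap = -2.4 × (9.56 - 4.75) = -11.544%, loss ≈ 10369 × 11.544/100 ≈ 1197.
Year 2019: gap = -2.4 × (6.64 - 4.75) = -4.536%, loss ≈ 10369 × 4.536/100 ≈ 470.
Year 2020: gap = -2.4 × (9.72 - 4.75) = -11.928%, loss ≈ 10369 × 11.928/100 ≈ 1237.
Year 2021: gap = -2.4 × (7.88 - 4.75) = -7.512%, loss ≈ 10369 × 7.512/100 ≈ 779.
Year 2022: gap = -2.4 × (7.25 - 4.75) = -6%, loss ≈ 10369 × 6/100 ≈ 622.
Total lost output = 1197 + 470 + 1237 + 779 + 622 = 4305 billion.

$4,305 billion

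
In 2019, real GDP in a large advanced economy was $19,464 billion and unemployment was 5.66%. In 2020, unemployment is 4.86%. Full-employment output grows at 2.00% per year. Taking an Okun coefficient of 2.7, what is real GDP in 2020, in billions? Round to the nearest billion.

Δu = 4.86 - 5.66 = -0.8 points.
Okun's law (growth form): g_Y = g_Y* - β × Δu = 2.00 - 2.7 × (-0.80) = 2 + 2.16 = 4.16%.
Real GDP in the next year = 19464 × (1 + 4.16/100) = 19464 × 1.0416 ≈ 20274 billion.

$20,274 billion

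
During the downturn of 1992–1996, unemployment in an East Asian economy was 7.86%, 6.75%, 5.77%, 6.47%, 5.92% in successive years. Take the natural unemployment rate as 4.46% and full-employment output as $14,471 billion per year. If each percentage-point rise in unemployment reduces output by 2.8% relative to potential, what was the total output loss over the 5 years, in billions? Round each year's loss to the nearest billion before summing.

Year 1992: gap = -2.8 × (7.86 - 4.46) = -9.52%, loss ≈ 14471 × 9.52/100 ≈ 1378.
Year 1993: gap = -2.8 × (6.75 - 4.46) = -6.412%, loss ≈ 14471 × 6.412/100 ≈ 928.
Year 1994: gap = -2.8 × (5.77 - 4.46) = -3.668%, loss ≈ 14471 × 3.668/100 ≈ 531.
Year 1995: gap = -2.8 × (6.47 - 4.46) = -5.628%, loss ≈ 14471 × 5.628/100 ≈ 814.
Year 1996: gap = -2.8 × (5.92 - 4.46) = -4.088%, loss ≈ 14471 × 4.088/100 ≈ 592.
Total lost output = 1378 + 928 + 531 + 814 + 592 = 4243 billion.

$4,243 billion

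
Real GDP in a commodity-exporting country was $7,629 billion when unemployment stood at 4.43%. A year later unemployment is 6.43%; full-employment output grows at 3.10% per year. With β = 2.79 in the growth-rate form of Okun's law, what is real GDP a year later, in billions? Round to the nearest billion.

Δu = 6.43 - 4.43 = 2 points.
Okun's law (growth form): g_Y = g_Y* - β × Δu = 3.10 - 2.79 × (2.00) = 3.1 - 5.58 = -2.48%.
Real GDP in the next year = 7629 × (1 - 2.48/100) = 7629 × 0.9752 ≈ 7440 billion.

$7,440 billion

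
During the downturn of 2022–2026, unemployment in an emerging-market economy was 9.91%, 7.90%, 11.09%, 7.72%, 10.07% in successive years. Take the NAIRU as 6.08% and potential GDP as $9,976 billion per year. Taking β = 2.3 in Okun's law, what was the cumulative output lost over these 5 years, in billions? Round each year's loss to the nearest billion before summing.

Year 2022: gap = -2.3 × (9.91 - 6.08) = -8.809%, loss ≈ 9976 × 8.809/100 ≈ 879.
Year 2023: gap = -2.3 × (7.9 - 6.08) = -4.186%, loss ≈ 9976 × 4.186/100 ≈ 418.
Year 2024: gap = -2.3 × (11.09 - 6.08) = -11.523%, loss ≈ 9976 × 11.523/100 ≈ 1150.
Year 2025: gap = -2.3 × (7.72 - 6.08) = -3.772%, loss ≈ 9976 × 3.772/100 ≈ 376.
Year 2026: gap = -2.3 × (10.07 - 6.08) = -9.177%, loss ≈ 9976 × 9.177/100 ≈ 915.
Total lost output = 879 + 418 + 1150 + 376 + 915 = 3738 billion.

$3,738 billion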